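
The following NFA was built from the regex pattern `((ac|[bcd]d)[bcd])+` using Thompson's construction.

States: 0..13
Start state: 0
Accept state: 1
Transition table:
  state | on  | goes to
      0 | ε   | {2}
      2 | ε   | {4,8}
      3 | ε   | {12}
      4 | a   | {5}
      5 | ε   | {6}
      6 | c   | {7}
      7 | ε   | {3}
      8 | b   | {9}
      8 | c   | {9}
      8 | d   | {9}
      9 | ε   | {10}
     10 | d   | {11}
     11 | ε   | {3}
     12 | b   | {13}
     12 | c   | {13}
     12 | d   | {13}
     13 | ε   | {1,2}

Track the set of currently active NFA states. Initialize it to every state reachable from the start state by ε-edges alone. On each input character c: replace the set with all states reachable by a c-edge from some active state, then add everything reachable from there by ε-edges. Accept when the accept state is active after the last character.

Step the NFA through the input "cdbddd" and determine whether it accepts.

Answer: ACCEPT

Steps:
start: ε-closure({0}) = {0,2,4,8}
'c' @ 1: {9,10}
'd' @ 2: {3,11,12}
'b' @ 3: {1,2,4,8,13}  (accept∈set)
'd' @ 4: {9,10}
'd' @ 5: {3,11,12}
'd' @ 6: {1,2,4,8,13}  (accept∈set)
final: {1,2,4,8,13}; accept 1 in set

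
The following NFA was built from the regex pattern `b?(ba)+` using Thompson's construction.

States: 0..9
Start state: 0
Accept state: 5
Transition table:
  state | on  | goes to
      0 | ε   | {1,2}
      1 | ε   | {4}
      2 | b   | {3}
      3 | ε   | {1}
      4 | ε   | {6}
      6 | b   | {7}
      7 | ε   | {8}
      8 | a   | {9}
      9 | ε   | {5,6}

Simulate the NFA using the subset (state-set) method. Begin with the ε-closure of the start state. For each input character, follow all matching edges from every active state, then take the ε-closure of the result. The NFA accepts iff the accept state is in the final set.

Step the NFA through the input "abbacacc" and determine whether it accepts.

S₀ = ε-closure({0}) = {0,1,2,4,6}
'a' @ 1: {}  — dead — no transitions
rest 'bbacacc' ignored (set empty)
end set {} — state 5 not in

Answer: REJECT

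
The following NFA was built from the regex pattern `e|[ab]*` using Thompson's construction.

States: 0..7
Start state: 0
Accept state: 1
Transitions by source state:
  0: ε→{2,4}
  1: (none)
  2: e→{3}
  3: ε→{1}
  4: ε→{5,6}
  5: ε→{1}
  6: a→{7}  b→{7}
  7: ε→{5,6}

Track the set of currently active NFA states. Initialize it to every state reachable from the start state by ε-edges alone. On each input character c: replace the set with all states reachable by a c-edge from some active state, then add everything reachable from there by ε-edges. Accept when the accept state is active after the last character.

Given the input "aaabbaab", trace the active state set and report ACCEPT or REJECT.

Answer: ACCEPT

Trace:
S₀ = ε-closure({0}) = {0,1,2,4,5,6}
'a' @ 1: {1,5,6,7}  (accept∈set)
'a' @ 2: {1,5,6,7}  (accept∈set)
'a' @ 3: {1,5,6,7}  (accept∈set)
'b' @ 4: {1,5,6,7}  (accept∈set)
'b' @ 5: {1,5,6,7}  (accept∈set)
'a' @ 6: {1,5,6,7}  (accept∈set)
'a' @ 7: {1,5,6,7}  (accept∈set)
'b' @ 8: {1,5,6,7}  (accept∈set)
end set {1,5,6,7} — state 1 in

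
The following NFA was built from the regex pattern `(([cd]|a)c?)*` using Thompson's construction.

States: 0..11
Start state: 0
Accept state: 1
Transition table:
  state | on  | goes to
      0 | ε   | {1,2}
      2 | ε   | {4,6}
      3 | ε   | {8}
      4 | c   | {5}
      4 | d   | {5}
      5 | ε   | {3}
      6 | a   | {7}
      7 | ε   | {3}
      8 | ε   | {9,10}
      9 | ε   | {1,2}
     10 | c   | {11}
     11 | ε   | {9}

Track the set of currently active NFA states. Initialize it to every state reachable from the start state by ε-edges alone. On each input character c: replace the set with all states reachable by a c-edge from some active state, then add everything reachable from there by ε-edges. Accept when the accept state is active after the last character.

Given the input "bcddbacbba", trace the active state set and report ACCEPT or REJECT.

Answer: REJECT

Derivation:
initial (ε-close {0}): {0,1,2,4,6}
'b' @ 1: {}  — state set empty
rest 'cddbacbba' ignored (set empty)
final: {}; accept 1 not in set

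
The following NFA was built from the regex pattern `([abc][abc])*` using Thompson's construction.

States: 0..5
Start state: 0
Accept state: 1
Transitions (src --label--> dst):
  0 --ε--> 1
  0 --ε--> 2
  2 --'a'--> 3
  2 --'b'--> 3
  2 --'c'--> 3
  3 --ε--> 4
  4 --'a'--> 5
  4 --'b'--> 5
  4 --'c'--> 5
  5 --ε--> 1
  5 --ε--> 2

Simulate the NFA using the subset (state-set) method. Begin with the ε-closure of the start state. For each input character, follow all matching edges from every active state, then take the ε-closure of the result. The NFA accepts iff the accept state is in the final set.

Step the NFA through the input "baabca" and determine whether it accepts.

Answer: ACCEPT

Derivation:
start: ε-closure({0}) = {0,1,2}
'b' @ 1: {3,4}
'a' @ 2: {1,2,5}  ✓accept
'a' @ 3: {3,4}
'b' @ 4: {1,2,5}  ✓accept
'c' @ 5: {3,4}
'a' @ 6: {1,2,5}  ✓accept
final: {1,2,5}; accept 1 in set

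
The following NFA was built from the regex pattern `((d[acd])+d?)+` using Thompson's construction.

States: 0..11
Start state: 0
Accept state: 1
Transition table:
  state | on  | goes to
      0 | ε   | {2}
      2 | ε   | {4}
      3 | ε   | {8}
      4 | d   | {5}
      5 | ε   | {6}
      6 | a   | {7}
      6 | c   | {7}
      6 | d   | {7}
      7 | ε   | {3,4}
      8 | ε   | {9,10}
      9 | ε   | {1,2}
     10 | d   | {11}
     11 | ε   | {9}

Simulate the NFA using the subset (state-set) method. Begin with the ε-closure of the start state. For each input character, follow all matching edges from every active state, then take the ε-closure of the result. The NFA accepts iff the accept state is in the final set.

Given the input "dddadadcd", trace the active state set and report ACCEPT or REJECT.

start: ε-closure({0}) = {0,2,4}
'd' @ 1: {5,6}
'd' @ 2: {1,2,3,4,7,8,9,10}  [accepting]
'd' @ 3: {1,2,4,5,6,9,11}  [accepting]
'a' @ 4: {1,2,3,4,7,8,9,10}  [accepting]
'd' @ 5: {1,2,4,5,6,9,11}  [accepting]
'a' @ 6: {1,2,3,4,7,8,9,10}  [accepting]
'd' @ 7: {1,2,4,5,6,9,11}  [accepting]
'c' @ 8: {1,2,3,4,7,8,9,10}  [accepting]
'd' @ 9: {1,2,4,5,6,9,11}  [accepting]
end set {1,2,4,5,6,9,11} — state 1 in

Answer: ACCEPT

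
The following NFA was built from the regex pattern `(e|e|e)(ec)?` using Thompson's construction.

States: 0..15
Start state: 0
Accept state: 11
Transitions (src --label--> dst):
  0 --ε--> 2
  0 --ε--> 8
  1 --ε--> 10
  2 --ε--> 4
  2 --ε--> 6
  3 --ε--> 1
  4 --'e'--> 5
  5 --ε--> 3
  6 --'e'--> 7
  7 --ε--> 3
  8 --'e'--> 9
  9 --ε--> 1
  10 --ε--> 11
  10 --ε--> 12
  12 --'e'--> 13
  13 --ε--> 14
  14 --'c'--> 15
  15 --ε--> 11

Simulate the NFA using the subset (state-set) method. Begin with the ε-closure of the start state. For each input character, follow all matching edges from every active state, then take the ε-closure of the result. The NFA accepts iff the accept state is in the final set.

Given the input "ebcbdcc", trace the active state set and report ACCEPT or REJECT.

Answer: REJECT

Steps:
initial (ε-close {0}): {0,2,4,6,8}
'e' @ 1: {1,3,5,7,9,10,11,12}  ✓accept
'b' @ 2: {}  — dead — no transitions
rest 'cbdcc' ignored (set empty)
final: {}; accept 11 not in set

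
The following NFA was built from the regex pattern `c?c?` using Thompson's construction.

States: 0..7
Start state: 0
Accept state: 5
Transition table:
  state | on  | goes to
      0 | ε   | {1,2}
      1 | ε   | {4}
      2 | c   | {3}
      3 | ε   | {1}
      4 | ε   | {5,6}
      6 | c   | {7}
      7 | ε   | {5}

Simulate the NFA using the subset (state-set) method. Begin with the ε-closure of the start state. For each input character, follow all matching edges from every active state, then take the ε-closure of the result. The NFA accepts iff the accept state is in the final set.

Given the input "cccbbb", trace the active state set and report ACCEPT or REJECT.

start: ε-closure({0}) = {0,1,2,4,5,6}
'c' @ 1: {1,3,4,5,6,7}  [accepting]
'c' @ 2: {5,7}  [accepting]
'c' @ 3: {}  — dead — no transitions
rest 'bbb' ignored (set empty)
end set {} — state 5 not in

Answer: REJECT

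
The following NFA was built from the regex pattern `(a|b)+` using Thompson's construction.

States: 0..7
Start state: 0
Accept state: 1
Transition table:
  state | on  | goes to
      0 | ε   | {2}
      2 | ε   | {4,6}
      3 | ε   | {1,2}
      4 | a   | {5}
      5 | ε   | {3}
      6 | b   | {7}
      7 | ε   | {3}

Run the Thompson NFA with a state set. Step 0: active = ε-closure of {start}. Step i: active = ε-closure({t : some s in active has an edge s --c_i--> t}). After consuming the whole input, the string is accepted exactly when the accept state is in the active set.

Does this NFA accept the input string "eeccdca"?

Answer: REJECT

Derivation:
start: ε-closure({0}) = {0,2,4,6}
'e' @ 1: {}  — dead — no transitions
rest 'eccdca' ignored (set empty)
final: {}; accept 1 not in set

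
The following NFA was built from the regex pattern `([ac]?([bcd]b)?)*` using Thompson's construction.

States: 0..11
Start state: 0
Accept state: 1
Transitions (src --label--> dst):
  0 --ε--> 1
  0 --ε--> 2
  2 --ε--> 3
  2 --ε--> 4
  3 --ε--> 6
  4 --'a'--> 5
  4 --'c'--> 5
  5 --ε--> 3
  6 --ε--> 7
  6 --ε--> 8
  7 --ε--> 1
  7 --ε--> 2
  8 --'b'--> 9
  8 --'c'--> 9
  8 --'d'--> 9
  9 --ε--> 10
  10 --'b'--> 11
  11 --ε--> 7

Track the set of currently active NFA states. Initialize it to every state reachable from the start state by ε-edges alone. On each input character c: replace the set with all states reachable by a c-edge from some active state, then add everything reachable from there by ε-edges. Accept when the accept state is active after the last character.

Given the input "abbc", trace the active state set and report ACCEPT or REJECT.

S₀ = ε-closure({0}) = {0,1,2,3,4,6,7,8}
'a' @ 1: {1,2,3,4,5,6,7,8}  (accept∈set)
'b' @ 2: {9,10}
'b' @ 3: {1,2,3,4,6,7,8,11}  (accept∈set)
'c' @ 4: {1,2,3,4,5,6,7,8,9,10}  (accept∈set)
after full input: {1,2,3,4,5,6,7,8,9,10}  (accept=1 in)

Answer: ACCEPT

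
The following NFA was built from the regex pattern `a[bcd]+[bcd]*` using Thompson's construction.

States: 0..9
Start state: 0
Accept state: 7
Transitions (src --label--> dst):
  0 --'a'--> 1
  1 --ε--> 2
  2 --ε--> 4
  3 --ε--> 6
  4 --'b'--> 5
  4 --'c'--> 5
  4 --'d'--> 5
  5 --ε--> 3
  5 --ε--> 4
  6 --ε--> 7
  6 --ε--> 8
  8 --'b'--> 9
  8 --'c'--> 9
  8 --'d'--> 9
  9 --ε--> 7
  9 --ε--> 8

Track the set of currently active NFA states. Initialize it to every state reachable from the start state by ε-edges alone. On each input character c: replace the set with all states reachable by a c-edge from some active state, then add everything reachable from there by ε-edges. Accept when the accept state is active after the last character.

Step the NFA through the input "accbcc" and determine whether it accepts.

Answer: ACCEPT

Derivation:
S₀ = ε-closure({0}) = {0}
'a' @ 1: {1,2,4}
'c' @ 2: {3,4,5,6,7,8}  [accepting]
'c' @ 3: {3,4,5,6,7,8,9}  [accepting]
'b' @ 4: {3,4,5,6,7,8,9}  [accepting]
'c' @ 5: {3,4,5,6,7,8,9}  [accepting]
'c' @ 6: {3,4,5,6,7,8,9}  [accepting]
final: {3,4,5,6,7,8,9}; accept 7 in set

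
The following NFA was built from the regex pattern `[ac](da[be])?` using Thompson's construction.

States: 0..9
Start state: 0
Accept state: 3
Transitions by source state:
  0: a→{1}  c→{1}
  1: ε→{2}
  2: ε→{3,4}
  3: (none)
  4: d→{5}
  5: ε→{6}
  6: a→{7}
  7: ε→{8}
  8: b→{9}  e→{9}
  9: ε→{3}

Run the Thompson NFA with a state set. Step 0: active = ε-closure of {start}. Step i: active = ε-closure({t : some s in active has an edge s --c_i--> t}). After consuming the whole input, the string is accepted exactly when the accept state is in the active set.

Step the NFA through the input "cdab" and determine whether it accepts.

initial (ε-close {0}): {0}
'c' @ 1: {1,2,3,4}  (accept∈set)
'd' @ 2: {5,6}
'a' @ 3: {7,8}
'b' @ 4: {3,9}  (accept∈set)
end set {3,9} — state 3 in

Answer: ACCEPT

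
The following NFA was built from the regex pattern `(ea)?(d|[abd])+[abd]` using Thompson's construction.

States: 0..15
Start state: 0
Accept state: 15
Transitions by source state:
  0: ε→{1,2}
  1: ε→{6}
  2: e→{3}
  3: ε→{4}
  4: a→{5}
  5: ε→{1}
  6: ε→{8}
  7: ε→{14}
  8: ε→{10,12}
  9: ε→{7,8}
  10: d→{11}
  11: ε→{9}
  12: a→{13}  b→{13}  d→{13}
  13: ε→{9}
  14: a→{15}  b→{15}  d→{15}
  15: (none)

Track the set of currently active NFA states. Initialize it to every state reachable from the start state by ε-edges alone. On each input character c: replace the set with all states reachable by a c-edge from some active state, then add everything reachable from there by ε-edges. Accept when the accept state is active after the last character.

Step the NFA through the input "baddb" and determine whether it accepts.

start: ε-closure({0}) = {0,1,2,6,8,10,12}
'b' @ 1: {7,8,9,10,12,13,14}
'a' @ 2: {7,8,9,10,12,13,14,15}  [accepting]
'd' @ 3: {7,8,9,10,11,12,13,14,15}  [accepting]
'd' @ 4: {7,8,9,10,11,12,13,14,15}  [accepting]
'b' @ 5: {7,8,9,10,12,13,14,15}  [accepting]
end set {7,8,9,10,12,13,14,15} — state 15 in

Answer: ACCEPT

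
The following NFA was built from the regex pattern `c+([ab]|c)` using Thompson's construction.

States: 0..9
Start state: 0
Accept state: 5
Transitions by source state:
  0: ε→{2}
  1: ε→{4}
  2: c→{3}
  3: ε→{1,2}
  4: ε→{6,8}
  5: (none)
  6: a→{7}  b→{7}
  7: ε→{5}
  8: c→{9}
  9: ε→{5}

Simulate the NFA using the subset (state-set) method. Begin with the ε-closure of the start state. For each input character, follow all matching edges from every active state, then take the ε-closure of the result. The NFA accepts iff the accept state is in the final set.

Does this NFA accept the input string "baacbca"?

start: ε-closure({0}) = {0,2}
'b' @ 1: {}  — no active states
rest 'aacbca' ignored (set empty)
after full input: {}  (accept=5 not in)

Answer: REJECT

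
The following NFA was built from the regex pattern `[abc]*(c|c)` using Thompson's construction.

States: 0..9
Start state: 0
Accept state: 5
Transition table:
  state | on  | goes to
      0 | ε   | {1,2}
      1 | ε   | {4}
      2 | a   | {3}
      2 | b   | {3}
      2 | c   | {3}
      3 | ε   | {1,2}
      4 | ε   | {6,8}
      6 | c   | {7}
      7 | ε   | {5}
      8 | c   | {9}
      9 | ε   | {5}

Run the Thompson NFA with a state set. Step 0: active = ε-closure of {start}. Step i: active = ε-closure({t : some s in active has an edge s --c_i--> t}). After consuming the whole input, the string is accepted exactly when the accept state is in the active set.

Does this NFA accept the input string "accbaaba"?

Answer: REJECT

Derivation:
S₀ = ε-closure({0}) = {0,1,2,4,6,8}
'a' @ 1: {1,2,3,4,6,8}
'c' @ 2: {1,2,3,4,5,6,7,8,9}  [accepting]
'c' @ 3: {1,2,3,4,5,6,7,8,9}  [accepting]
'b' @ 4: {1,2,3,4,6,8}
'a' @ 5: {1,2,3,4,6,8}
'a' @ 6: {1,2,3,4,6,8}
'b' @ 7: {1,2,3,4,6,8}
'a' @ 8: {1,2,3,4,6,8}
final: {1,2,3,4,6,8}; accept 5 not in set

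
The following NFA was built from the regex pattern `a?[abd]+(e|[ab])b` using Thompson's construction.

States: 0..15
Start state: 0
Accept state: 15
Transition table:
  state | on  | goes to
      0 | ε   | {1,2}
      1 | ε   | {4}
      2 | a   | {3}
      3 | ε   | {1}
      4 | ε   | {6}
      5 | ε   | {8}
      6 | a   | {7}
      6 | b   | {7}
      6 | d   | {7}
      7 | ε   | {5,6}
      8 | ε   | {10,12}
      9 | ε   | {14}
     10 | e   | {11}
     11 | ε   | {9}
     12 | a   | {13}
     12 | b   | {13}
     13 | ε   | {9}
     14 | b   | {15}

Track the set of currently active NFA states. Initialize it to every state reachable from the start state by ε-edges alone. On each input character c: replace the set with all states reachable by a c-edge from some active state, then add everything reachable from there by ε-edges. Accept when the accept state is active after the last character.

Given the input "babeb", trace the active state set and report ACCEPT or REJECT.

Answer: ACCEPT

Trace:
S₀ = ε-closure({0}) = {0,1,2,4,6}
'b' @ 1: {5,6,7,8,10,12}
'a' @ 2: {5,6,7,8,9,10,12,13,14}
'b' @ 3: {5,6,7,8,9,10,12,13,14,15}  ✓accept
'e' @ 4: {9,11,14}
'b' @ 5: {15}  ✓accept
end set {15} — state 15 in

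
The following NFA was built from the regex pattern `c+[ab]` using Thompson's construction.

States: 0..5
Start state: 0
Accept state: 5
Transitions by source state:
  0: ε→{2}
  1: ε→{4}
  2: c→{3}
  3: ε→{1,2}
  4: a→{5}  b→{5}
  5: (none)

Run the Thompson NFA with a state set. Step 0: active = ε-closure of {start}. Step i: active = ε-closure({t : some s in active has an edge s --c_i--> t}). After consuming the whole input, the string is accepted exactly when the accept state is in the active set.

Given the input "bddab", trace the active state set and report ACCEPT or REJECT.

Answer: REJECT

Trace:
initial (ε-close {0}): {0,2}
'b' @ 1: {}  — state set empty
rest 'ddab' ignored (set empty)
end set {} — state 5 not in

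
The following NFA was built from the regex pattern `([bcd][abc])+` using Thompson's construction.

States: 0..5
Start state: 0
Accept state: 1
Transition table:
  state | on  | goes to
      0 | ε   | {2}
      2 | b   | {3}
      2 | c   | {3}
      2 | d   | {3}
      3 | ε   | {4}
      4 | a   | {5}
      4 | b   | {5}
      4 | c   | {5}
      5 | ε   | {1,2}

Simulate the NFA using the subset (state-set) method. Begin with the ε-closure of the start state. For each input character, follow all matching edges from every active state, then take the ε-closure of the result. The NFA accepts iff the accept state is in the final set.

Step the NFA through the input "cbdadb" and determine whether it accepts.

Answer: ACCEPT

Derivation:
start: ε-closure({0}) = {0,2}
'c' @ 1: {3,4}
'b' @ 2: {1,2,5}  (accept∈set)
'd' @ 3: {3,4}
'a' @ 4: {1,2,5}  (accept∈set)
'd' @ 5: {3,4}
'b' @ 6: {1,2,5}  (accept∈set)
final: {1,2,5}; accept 1 in set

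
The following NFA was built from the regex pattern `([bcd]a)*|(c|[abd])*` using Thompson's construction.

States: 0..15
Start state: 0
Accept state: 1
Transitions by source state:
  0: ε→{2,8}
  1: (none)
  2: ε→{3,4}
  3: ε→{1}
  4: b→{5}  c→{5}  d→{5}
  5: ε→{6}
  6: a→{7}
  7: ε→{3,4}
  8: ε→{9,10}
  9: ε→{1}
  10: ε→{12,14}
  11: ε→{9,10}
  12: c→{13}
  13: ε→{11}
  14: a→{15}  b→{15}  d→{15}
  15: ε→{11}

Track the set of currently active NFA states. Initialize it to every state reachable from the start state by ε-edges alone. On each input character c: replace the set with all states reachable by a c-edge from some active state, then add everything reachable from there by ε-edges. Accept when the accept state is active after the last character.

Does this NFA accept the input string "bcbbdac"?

start: ε-closure({0}) = {0,1,2,3,4,8,9,10,12,14}
'b' @ 1: {1,5,6,9,10,11,12,14,15}  (accept∈set)
'c' @ 2: {1,9,10,11,12,13,14}  (accept∈set)
'b' @ 3: {1,9,10,11,12,14,15}  (accept∈set)
'b' @ 4: {1,9,10,11,12,14,15}  (accept∈set)
'd' @ 5: {1,9,10,11,12,14,15}  (accept∈set)
'a' @ 6: {1,9,10,11,12,14,15}  (accept∈set)
'c' @ 7: {1,9,10,11,12,13,14}  (accept∈set)
after full input: {1,9,10,11,12,13,14}  (accept=1 in)

Answer: ACCEPT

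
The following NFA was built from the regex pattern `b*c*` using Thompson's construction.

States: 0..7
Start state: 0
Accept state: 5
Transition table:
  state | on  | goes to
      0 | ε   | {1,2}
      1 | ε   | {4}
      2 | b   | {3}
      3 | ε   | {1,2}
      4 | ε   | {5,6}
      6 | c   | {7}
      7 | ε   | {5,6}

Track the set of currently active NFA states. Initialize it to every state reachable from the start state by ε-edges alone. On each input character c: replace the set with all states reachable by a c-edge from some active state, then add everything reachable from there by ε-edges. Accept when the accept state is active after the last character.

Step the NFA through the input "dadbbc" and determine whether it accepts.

start: ε-closure({0}) = {0,1,2,4,5,6}
'd' @ 1: {}  — dead — no transitions
rest 'adbbc' ignored (set empty)
final: {}; accept 5 not in set

Answer: REJECT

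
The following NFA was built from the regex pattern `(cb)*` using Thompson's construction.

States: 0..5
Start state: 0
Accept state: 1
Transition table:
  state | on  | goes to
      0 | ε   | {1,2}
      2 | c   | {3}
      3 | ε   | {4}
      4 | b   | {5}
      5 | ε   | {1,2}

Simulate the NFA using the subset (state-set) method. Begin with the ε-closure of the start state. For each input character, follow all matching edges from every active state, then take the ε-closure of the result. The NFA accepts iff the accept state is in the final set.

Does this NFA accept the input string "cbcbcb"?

Answer: ACCEPT

Trace:
initial (ε-close {0}): {0,1,2}
'c' @ 1: {3,4}
'b' @ 2: {1,2,5}  (accept∈set)
'c' @ 3: {3,4}
'b' @ 4: {1,2,5}  (accept∈set)
'c' @ 5: {3,4}
'b' @ 6: {1,2,5}  (accept∈set)
after full input: {1,2,5}  (accept=1 in)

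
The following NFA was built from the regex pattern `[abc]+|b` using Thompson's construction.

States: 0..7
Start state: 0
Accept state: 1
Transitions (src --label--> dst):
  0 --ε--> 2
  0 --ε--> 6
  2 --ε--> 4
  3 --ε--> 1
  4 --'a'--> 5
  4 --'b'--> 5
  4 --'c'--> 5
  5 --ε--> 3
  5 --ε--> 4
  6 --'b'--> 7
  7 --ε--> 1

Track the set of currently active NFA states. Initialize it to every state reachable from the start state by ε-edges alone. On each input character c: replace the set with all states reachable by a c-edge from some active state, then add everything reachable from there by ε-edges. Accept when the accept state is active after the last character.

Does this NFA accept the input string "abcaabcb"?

Answer: ACCEPT

Steps:
initial (ε-close {0}): {0,2,4,6}
'a' @ 1: {1,3,4,5}  [accepting]
'b' @ 2: {1,3,4,5}  [accepting]
'c' @ 3: {1,3,4,5}  [accepting]
'a' @ 4: {1,3,4,5}  [accepting]
'a' @ 5: {1,3,4,5}  [accepting]
'b' @ 6: {1,3,4,5}  [accepting]
'c' @ 7: {1,3,4,5}  [accepting]
'b' @ 8: {1,3,4,5}  [accepting]
after full input: {1,3,4,5}  (accept=1 in)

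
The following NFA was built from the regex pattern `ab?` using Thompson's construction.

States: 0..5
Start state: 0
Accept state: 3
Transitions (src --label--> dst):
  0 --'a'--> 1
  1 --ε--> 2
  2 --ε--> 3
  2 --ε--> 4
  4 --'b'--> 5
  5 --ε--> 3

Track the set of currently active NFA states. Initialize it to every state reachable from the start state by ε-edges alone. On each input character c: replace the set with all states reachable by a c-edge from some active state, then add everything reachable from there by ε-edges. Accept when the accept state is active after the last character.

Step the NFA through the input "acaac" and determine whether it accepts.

initial (ε-close {0}): {0}
'a' @ 1: {1,2,3,4}  ✓accept
'c' @ 2: {}  — no active states
rest 'aac' ignored (set empty)
final: {}; accept 3 not in set

Answer: REJECT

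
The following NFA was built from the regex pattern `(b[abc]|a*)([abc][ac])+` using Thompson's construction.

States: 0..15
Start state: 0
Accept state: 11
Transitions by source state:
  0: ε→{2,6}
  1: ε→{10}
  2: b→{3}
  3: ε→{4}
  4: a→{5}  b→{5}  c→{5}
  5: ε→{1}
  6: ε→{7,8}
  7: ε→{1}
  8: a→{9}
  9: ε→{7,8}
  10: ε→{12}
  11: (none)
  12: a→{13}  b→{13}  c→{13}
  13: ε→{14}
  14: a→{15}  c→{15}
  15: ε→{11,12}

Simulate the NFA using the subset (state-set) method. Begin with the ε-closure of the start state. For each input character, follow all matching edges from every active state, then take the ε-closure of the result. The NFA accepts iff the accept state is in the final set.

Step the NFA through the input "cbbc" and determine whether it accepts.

Answer: REJECT

Steps:
S₀ = ε-closure({0}) = {0,1,2,6,7,8,10,12}
'c' @ 1: {13,14}
'b' @ 2: {}  — dead — no transitions
rest 'bc' ignored (set empty)
final: {}; accept 11 not in set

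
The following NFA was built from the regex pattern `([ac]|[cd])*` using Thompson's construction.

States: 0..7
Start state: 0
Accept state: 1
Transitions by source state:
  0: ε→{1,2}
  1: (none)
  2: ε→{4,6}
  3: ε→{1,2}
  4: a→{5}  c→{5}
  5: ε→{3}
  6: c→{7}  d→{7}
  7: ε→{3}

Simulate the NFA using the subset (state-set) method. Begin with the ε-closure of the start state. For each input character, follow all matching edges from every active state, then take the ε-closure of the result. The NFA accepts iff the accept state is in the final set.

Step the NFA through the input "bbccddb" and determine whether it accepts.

start: ε-closure({0}) = {0,1,2,4,6}
'b' @ 1: {}  — no active states
rest 'bccddb' ignored (set empty)
end set {} — state 1 not in

Answer: REJECT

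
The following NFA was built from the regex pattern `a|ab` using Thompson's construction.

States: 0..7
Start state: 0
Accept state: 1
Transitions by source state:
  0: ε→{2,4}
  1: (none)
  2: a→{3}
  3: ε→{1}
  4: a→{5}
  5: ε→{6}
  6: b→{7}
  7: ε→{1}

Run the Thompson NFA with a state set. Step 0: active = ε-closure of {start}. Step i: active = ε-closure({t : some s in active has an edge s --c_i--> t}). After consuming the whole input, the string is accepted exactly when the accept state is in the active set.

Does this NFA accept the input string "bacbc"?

initial (ε-close {0}): {0,2,4}
'b' @ 1: {}  — dead — no transitions
rest 'acbc' ignored (set empty)
after full input: {}  (accept=1 not in)

Answer: REJECT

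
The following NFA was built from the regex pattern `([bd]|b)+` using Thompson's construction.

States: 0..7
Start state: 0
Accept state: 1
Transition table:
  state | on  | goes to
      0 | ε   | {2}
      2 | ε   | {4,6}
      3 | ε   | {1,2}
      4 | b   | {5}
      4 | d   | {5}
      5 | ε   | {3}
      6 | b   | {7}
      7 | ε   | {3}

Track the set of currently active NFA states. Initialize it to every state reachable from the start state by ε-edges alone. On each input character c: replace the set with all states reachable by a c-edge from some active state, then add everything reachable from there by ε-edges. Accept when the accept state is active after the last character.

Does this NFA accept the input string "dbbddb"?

start: ε-closure({0}) = {0,2,4,6}
'd' @ 1: {1,2,3,4,5,6}  [accepting]
'b' @ 2: {1,2,3,4,5,6,7}  [accepting]
'b' @ 3: {1,2,3,4,5,6,7}  [accepting]
'd' @ 4: {1,2,3,4,5,6}  [accepting]
'd' @ 5: {1,2,3,4,5,6}  [accepting]
'b' @ 6: {1,2,3,4,5,6,7}  [accepting]
after full input: {1,2,3,4,5,6,7}  (accept=1 in)

Answer: ACCEPT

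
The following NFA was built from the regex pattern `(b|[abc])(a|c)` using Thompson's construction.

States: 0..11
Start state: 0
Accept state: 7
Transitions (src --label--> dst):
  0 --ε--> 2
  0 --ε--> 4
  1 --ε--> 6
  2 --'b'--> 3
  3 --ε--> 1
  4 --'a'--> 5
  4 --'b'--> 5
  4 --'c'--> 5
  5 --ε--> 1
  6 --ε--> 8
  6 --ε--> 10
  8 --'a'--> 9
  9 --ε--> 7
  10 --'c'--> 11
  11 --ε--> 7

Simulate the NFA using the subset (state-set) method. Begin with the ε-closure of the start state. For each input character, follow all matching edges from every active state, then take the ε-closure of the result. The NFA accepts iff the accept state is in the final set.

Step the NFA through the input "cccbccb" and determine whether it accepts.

Answer: REJECT

Steps:
S₀ = ε-closure({0}) = {0,2,4}
'c' @ 1: {1,5,6,8,10}
'c' @ 2: {7,11}  ✓accept
'c' @ 3: {}  — dead — no transitions
rest 'bccb' ignored (set empty)
final: {}; accept 7 not in set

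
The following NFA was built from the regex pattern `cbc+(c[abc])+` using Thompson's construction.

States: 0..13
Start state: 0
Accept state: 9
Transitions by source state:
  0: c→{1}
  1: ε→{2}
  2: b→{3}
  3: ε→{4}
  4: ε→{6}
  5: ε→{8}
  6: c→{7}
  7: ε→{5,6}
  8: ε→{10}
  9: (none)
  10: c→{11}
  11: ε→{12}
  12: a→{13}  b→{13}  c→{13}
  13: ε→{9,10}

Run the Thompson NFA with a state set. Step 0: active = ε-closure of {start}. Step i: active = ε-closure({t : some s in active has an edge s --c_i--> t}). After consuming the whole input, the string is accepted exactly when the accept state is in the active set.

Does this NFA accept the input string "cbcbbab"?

initial (ε-close {0}): {0}
'c' @ 1: {1,2}
'b' @ 2: {3,4,6}
'c' @ 3: {5,6,7,8,10}
'b' @ 4: {}  — dead — no transitions
rest 'bab' ignored (set empty)
after full input: {}  (accept=9 not in)

Answer: REJECT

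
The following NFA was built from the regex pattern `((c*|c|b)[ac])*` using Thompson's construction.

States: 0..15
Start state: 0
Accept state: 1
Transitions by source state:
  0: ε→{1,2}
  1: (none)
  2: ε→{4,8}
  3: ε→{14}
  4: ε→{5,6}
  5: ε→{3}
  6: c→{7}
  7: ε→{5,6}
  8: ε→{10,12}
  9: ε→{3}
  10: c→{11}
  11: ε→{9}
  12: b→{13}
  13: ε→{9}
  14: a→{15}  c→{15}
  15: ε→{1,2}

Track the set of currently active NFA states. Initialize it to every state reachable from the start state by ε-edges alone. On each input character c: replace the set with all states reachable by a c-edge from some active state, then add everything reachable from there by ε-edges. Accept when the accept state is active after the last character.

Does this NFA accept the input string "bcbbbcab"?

Answer: REJECT

Derivation:
start: ε-closure({0}) = {0,1,2,3,4,5,6,8,10,12,14}
'b' @ 1: {3,9,13,14}
'c' @ 2: {1,2,3,4,5,6,8,10,12,14,15}  ✓accept
'b' @ 3: {3,9,13,14}
'b' @ 4: {}  — no active states
rest 'bcab' ignored (set empty)
final: {}; accept 1 not in set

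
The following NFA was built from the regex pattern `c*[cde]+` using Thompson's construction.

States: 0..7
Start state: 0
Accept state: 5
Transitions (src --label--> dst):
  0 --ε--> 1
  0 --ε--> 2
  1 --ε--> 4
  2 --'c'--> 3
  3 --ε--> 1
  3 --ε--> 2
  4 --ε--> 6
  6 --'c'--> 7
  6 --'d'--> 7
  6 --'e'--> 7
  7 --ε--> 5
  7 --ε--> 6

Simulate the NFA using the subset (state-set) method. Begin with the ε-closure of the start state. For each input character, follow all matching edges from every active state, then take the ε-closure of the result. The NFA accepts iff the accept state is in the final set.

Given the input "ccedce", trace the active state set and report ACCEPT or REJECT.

Answer: ACCEPT

Trace:
start: ε-closure({0}) = {0,1,2,4,6}
'c' @ 1: {1,2,3,4,5,6,7}  (accept∈set)
'c' @ 2: {1,2,3,4,5,6,7}  (accept∈set)
'e' @ 3: {5,6,7}  (accept∈set)
'd' @ 4: {5,6,7}  (accept∈set)
'c' @ 5: {5,6,7}  (accept∈set)
'e' @ 6: {5,6,7}  (accept∈set)
end set {5,6,7} — state 5 in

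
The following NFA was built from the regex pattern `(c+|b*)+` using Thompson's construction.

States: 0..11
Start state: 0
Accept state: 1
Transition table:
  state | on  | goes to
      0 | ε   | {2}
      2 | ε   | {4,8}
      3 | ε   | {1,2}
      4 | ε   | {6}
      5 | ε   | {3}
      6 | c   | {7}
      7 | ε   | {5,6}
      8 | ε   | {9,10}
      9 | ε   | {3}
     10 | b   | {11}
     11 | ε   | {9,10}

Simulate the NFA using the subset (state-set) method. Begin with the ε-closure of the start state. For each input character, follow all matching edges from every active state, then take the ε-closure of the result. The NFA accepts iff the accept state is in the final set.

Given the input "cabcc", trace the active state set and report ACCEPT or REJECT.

Answer: REJECT

Steps:
start: ε-closure({0}) = {0,1,2,3,4,6,8,9,10}
'c' @ 1: {1,2,3,4,5,6,7,8,9,10}  (accept∈set)
'a' @ 2: {}  — state set empty
rest 'bcc' ignored (set empty)
final: {}; accept 1 not in set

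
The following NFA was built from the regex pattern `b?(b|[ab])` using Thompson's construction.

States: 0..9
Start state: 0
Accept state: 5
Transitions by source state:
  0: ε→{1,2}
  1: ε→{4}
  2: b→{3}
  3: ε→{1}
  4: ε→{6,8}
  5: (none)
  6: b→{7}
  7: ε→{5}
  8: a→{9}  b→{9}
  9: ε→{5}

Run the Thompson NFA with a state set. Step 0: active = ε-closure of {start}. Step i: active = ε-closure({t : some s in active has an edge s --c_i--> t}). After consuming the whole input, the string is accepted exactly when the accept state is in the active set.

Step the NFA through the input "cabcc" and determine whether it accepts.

Answer: REJECT

Trace:
initial (ε-close {0}): {0,1,2,4,6,8}
'c' @ 1: {}  — no active states
rest 'abcc' ignored (set empty)
final: {}; accept 5 not in set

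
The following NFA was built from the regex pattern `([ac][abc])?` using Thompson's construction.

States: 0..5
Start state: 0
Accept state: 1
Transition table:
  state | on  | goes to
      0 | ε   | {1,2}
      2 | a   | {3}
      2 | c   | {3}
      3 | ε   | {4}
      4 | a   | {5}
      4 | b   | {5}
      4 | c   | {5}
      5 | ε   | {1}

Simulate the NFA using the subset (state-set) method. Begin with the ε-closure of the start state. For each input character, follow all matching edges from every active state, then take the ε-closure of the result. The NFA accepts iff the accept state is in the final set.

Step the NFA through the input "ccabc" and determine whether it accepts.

start: ε-closure({0}) = {0,1,2}
'c' @ 1: {3,4}
'c' @ 2: {1,5}  [accepting]
'a' @ 3: {}  — dead — no transitions
rest 'bc' ignored (set empty)
after full input: {}  (accept=1 not in)

Answer: REJECT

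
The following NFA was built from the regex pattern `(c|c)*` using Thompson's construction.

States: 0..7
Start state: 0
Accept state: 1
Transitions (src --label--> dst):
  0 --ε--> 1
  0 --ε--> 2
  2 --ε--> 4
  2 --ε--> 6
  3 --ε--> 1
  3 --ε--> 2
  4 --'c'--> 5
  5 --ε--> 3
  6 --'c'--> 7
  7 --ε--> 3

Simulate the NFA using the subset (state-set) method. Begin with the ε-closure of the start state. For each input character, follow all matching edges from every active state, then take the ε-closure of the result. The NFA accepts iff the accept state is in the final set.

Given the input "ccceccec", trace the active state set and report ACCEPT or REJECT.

Answer: REJECT

Steps:
initial (ε-close {0}): {0,1,2,4,6}
'c' @ 1: {1,2,3,4,5,6,7}  [accepting]
'c' @ 2: {1,2,3,4,5,6,7}  [accepting]
'c' @ 3: {1,2,3,4,5,6,7}  [accepting]
'e' @ 4: {}  — no active states
rest 'ccec' ignored (set empty)
end set {} — state 1 not in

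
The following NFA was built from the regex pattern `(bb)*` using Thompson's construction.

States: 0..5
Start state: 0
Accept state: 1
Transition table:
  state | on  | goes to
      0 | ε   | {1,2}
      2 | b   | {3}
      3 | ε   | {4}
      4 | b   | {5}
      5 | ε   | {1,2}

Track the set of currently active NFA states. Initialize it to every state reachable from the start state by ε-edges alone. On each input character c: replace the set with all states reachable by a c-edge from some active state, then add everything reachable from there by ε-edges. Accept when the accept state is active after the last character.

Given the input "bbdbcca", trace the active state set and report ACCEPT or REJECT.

Answer: REJECT

Derivation:
initial (ε-close {0}): {0,1,2}
'b' @ 1: {3,4}
'b' @ 2: {1,2,5}  [accepting]
'd' @ 3: {}  — dead — no transitions
rest 'bcca' ignored (set empty)
after full input: {}  (accept=1 not in)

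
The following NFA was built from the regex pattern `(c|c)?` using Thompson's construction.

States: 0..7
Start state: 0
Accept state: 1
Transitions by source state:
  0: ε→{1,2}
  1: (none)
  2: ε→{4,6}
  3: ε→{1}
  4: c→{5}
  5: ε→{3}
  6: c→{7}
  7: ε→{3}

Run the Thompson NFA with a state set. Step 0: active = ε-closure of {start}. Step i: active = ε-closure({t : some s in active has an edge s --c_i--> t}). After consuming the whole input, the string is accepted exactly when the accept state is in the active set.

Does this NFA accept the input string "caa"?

S₀ = ε-closure({0}) = {0,1,2,4,6}
'c' @ 1: {1,3,5,7}  [accepting]
'a' @ 2: {}  — state set empty
rest 'a' ignored (set empty)
after full input: {}  (accept=1 not in)

Answer: REJECT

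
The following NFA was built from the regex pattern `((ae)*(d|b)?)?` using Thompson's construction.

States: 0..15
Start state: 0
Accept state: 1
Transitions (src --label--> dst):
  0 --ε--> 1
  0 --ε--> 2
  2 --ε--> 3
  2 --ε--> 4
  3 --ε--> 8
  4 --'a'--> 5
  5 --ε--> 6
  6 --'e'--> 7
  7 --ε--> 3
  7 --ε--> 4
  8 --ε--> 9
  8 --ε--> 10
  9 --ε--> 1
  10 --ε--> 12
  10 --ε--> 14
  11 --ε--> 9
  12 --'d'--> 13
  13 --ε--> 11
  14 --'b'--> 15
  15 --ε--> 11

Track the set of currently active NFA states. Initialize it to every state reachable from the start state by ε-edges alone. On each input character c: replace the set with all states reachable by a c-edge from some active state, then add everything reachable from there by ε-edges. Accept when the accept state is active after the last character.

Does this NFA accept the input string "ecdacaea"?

Answer: REJECT

Trace:
initial (ε-close {0}): {0,1,2,3,4,8,9,10,12,14}
'e' @ 1: {}  — no active states
rest 'cdacaea' ignored (set empty)
after full input: {}  (accept=1 not in)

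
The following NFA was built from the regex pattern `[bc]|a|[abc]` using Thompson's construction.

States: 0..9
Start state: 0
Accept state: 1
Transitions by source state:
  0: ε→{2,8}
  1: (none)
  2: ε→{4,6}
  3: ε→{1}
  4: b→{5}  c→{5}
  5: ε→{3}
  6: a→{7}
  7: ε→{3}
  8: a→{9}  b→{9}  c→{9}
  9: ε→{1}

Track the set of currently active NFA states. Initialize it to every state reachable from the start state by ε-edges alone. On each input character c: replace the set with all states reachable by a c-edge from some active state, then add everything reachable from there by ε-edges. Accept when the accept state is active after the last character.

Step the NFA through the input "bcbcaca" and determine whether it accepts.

Answer: REJECT

Trace:
start: ε-closure({0}) = {0,2,4,6,8}
'b' @ 1: {1,3,5,9}  [accepting]
'c' @ 2: {}  — dead — no transitions
rest 'bcaca' ignored (set empty)
after full input: {}  (accept=1 not in)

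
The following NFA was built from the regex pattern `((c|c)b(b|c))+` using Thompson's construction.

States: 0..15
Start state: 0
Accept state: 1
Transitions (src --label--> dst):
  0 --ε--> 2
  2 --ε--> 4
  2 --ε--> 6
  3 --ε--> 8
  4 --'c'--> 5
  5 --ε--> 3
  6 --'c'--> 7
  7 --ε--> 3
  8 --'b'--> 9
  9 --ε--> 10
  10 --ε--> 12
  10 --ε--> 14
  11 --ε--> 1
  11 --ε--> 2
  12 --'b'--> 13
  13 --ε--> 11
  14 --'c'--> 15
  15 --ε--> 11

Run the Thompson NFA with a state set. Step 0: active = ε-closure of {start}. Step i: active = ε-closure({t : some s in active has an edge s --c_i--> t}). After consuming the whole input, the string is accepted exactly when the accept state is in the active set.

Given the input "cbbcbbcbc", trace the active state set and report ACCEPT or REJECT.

S₀ = ε-closure({0}) = {0,2,4,6}
'c' @ 1: {3,5,7,8}
'b' @ 2: {9,10,12,14}
'b' @ 3: {1,2,4,6,11,13}  [accepting]
'c' @ 4: {3,5,7,8}
'b' @ 5: {9,10,12,14}
'b' @ 6: {1,2,4,6,11,13}  [accepting]
'c' @ 7: {3,5,7,8}
'b' @ 8: {9,10,12,14}
'c' @ 9: {1,2,4,6,11,15}  [accepting]
final: {1,2,4,6,11,15}; accept 1 in set

Answer: ACCEPT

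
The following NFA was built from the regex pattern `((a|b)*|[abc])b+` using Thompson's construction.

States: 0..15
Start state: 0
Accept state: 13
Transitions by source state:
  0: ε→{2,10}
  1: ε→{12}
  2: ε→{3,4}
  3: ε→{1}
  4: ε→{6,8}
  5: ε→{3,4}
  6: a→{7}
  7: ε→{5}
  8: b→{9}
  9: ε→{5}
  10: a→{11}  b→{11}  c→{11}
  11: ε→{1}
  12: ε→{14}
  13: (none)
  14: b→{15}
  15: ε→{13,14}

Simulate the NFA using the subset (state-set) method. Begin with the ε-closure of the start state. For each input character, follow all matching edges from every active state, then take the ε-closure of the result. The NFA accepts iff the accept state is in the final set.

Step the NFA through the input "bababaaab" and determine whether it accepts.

S₀ = ε-closure({0}) = {0,1,2,3,4,6,8,10,12,14}
'b' @ 1: {1,3,4,5,6,8,9,11,12,13,14,15}  [accepting]
'a' @ 2: {1,3,4,5,6,7,8,12,14}
'b' @ 3: {1,3,4,5,6,8,9,12,13,14,15}  [accepting]
'a' @ 4: {1,3,4,5,6,7,8,12,14}
'b' @ 5: {1,3,4,5,6,8,9,12,13,14,15}  [accepting]
'a' @ 6: {1,3,4,5,6,7,8,12,14}
'a' @ 7: {1,3,4,5,6,7,8,12,14}
'a' @ 8: {1,3,4,5,6,7,8,12,14}
'b' @ 9: {1,3,4,5,6,8,9,12,13,14,15}  [accepting]
end set {1,3,4,5,6,8,9,12,13,14,15} — state 13 in

Answer: ACCEPT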